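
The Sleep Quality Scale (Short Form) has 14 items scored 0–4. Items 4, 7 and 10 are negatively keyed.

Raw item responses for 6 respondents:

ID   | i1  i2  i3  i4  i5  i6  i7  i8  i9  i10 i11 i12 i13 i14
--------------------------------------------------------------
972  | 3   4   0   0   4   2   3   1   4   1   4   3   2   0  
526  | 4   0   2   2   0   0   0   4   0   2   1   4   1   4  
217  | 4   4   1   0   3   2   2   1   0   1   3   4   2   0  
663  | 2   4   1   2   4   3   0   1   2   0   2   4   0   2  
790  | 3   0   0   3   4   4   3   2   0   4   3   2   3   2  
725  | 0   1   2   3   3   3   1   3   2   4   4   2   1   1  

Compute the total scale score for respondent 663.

35

Respondent 663 raw: 2, 4, 1, 2, 4, 3, 0, 1, 2, 0, 2, 4, 0, 2.
Reverse-coded (reversed = (0+4) − raw = 4 − raw):
  item 1: 2
  item 2: 4
  item 3: 1
  item 4: 4 − 2 = 2
  item 5: 4
  item 6: 3
  item 7: 4 − 0 = 4
  item 8: 1
  item 9: 2
  item 10: 4 − 0 = 4
  item 11: 2
  item 12: 4
  item 13: 0
  item 14: 2
Sum = 2 + 4 + 1 + 2 + 4 + 3 + 4 + 1 + 2 + 4 + 2 + 4 + 0 + 2 = 35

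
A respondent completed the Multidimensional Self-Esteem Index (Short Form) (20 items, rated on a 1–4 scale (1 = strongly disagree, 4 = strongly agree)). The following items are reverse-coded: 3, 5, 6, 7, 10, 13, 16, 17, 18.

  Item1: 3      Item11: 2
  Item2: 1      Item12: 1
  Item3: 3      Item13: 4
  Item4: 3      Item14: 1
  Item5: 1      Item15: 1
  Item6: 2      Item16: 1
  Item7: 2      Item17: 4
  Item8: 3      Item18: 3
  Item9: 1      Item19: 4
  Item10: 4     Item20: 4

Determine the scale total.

Reversing items 3, 5, 6, 7, 10, 13, 16, 17 and 18 with 5 − raw:
Total = 3 + 1 + (5−3) + 3 + (5−1) + (5−2) + (5−2) + 3 + 1 + (5−4) + 2 + 1 + (5−4) + 1 + 1 + (5−1) + (5−4) + (5−3) + 4 + 4
      = 3 + 1 + 2 + 3 + 4 + 3 + 3 + 3 + 1 + 1 + 2 + 1 + 1 + 1 + 1 + 4 + 1 + 2 + 4 + 4 = 45

45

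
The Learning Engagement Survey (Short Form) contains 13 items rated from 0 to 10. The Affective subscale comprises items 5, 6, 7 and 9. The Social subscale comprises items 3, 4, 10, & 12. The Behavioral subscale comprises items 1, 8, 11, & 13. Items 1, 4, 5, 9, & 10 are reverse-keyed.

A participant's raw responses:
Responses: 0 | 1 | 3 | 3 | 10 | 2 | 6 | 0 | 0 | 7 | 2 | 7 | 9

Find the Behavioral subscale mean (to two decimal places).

Behavioral items: 1, 8, 11, 13.
Of these, item 1 is reverse-keyed; reversed = (0+10) − raw = 10 − raw.
  item 1: 10 − 0 = 10
  item 8: 0
  item 11: 2
  item 13: 9
Sum = 10 + 0 + 2 + 9 = 21
Mean = 21 / 4 = 5.25

5.25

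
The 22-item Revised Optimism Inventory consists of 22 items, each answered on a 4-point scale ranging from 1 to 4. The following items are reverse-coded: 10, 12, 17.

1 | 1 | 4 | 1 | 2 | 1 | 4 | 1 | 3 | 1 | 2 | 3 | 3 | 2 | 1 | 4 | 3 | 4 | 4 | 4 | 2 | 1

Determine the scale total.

53

Reversing items 10, 12, and 17 with 5 − raw:
Total = 1 + 1 + 4 + 1 + 2 + 1 + 4 + 1 + 3 + (5−1) + 2 + (5−3) + 3 + 2 + 1 + 4 + (5−3) + 4 + 4 + 4 + 2 + 1
      = 1 + 1 + 4 + 1 + 2 + 1 + 4 + 1 + 3 + 4 + 2 + 2 + 3 + 2 + 1 + 4 + 2 + 4 + 4 + 4 + 2 + 1 = 53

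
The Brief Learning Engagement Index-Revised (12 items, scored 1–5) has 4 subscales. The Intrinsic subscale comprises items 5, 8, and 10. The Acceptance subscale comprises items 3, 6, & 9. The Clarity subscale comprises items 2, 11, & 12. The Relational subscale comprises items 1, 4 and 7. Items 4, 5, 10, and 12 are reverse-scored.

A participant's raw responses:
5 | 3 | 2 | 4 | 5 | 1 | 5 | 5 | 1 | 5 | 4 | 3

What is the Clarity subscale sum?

Clarity items: 2, 11, 12.
Of these, item 12 is reverse-scored; reversed = (1+5) − raw = 6 − raw.
  item 2: 3
  item 11: 4
  item 12: 6 − 3 = 3
Sum = 3 + 4 + 3 = 10

10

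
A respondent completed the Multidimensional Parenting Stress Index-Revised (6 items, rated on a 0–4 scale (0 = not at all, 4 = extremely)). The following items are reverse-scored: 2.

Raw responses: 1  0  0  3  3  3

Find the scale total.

Reverse-scored items use 4 − raw:
  item 2: 4 − 0 = 4
Scored responses: 1, 4, 0, 3, 3, 3
Total = 1 + 4 + 0 + 3 + 3 + 3 = 14

14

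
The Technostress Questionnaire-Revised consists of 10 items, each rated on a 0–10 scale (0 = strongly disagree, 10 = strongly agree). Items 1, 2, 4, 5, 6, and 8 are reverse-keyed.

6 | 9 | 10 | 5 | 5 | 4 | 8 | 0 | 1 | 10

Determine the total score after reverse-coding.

Reverse-keyed items use 10 − raw:
  item 1: 10 − 6 = 4
  item 2: 10 − 9 = 1
  item 4: 10 − 5 = 5
  item 5: 10 − 5 = 5
  item 6: 10 − 4 = 6
  item 8: 10 − 0 = 10
After reverse-coding: 4, 1, 10, 5, 5, 6, 8, 10, 1, 10
Total = 4 + 1 + 10 + 5 + 5 + 6 + 8 + 10 + 1 + 10 = 60

60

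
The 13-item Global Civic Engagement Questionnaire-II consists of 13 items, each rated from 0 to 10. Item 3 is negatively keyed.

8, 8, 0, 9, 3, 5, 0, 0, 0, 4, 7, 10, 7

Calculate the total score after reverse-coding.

71

Raw sum = 61. Negatively keyed items: 3; their raw sum = 0.
Each reversal replaces raw with 10 − raw, changing the total by 10 − 2·raw per item.
Total = 61 + 1·10 − 2·0 = 61 + 10 − 0 = 71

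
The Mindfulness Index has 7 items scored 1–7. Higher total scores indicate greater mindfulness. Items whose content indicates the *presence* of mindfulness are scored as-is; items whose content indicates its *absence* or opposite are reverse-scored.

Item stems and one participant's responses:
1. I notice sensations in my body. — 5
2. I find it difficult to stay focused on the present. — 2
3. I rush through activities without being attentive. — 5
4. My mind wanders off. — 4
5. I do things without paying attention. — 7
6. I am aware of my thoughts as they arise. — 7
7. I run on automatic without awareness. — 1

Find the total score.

33

Items 2, 3, 4, 5, 7 describe the absence/opposite of mindfulness → reverse-score.
on a 1–7 scale, reversed = 8 − raw.
  item 1: 5
  item 2: 8 − 2 = 6
  item 3: 8 − 5 = 3
  item 4: 8 − 4 = 4
  item 5: 8 − 7 = 1
  item 6: 7
  item 7: 8 − 1 = 7
Total = 5 + 6 + 3 + 4 + 1 + 7 + 7 = 33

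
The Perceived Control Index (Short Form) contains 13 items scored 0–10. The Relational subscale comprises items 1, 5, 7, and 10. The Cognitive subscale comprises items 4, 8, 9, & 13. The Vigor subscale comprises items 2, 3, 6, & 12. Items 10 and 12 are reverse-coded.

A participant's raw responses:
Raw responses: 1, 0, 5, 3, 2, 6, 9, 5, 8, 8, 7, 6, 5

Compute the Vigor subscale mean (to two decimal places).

Vigor items: 2, 3, 6, 12.
Of these, item 12 is reverse-coded; reversed = (0+10) − raw = 10 − raw.
  item 2: 0
  item 3: 5
  item 6: 6
  item 12: 10 − 6 = 4
Sum = 0 + 5 + 6 + 4 = 15
Mean = 15 / 4 = 3.75

3.75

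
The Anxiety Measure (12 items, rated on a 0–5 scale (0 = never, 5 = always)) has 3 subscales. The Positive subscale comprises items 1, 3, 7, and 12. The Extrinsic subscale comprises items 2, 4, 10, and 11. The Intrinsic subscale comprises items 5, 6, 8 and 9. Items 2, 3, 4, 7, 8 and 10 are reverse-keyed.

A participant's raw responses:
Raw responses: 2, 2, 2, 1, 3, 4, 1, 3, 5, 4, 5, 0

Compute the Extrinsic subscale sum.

13

Extrinsic items: 2, 4, 10, 11.
Of these, items 2, 4, & 10 are reverse-keyed; reversed = (0+5) − raw = 5 − raw.
  item 2: 5 − 2 = 3
  item 4: 5 − 1 = 4
  item 10: 5 − 4 = 1
  item 11: 5
Sum = 3 + 4 + 1 + 5 = 13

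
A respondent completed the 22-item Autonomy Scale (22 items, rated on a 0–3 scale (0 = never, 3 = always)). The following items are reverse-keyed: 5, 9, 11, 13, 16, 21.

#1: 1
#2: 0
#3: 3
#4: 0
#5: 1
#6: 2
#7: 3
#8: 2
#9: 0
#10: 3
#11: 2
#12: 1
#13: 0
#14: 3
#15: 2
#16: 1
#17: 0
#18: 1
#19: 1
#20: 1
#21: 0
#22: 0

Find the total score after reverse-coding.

Reversing items 5, 9, 11, 13, 16, and 21 with 3 − raw:
Total = 1 + 0 + 3 + 0 + (3−1) + 2 + 3 + 2 + (3−0) + 3 + (3−2) + 1 + (3−0) + 3 + 2 + (3−1) + 0 + 1 + 1 + 1 + (3−0) + 0
      = 1 + 0 + 3 + 0 + 2 + 2 + 3 + 2 + 3 + 3 + 1 + 1 + 3 + 3 + 2 + 2 + 0 + 1 + 1 + 1 + 3 + 0 = 37

37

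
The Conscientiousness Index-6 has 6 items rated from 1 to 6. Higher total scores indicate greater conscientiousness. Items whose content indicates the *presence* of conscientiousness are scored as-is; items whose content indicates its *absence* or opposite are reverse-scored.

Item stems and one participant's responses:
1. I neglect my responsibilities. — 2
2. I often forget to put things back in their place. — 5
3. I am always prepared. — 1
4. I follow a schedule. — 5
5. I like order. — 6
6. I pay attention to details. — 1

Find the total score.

20

Items 1, 2 describe the absence/opposite of conscientiousness → reverse-score.
on a 1–6 scale, reversed = 7 − raw.
  item 1: 7 − 2 = 5
  item 2: 7 − 5 = 2
  item 3: 1
  item 4: 5
  item 5: 6
  item 6: 1
Total = 5 + 2 + 1 + 5 + 6 + 1 = 20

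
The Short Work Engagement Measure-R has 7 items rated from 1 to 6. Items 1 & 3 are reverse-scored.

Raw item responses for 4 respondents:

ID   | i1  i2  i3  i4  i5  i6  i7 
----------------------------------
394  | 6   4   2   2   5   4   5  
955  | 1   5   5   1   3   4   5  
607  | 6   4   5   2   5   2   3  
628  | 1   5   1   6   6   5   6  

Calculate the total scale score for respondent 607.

19

Respondent 607 raw: 6, 4, 5, 2, 5, 2, 3.
Reverse-coded (on a 1–6 scale, reversed = 7 − raw):
  item 1: 7 − 6 = 1
  item 2: 4
  item 3: 7 − 5 = 2
  item 4: 2
  item 5: 5
  item 6: 2
  item 7: 3
Sum = 1 + 4 + 2 + 2 + 5 + 2 + 3 = 19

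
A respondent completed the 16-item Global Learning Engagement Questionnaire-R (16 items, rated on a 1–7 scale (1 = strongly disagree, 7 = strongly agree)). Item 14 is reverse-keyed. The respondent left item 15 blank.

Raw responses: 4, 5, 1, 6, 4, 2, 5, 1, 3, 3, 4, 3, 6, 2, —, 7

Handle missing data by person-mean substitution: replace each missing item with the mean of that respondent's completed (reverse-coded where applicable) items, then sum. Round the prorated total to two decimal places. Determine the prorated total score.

64.00

Reverse-coded (reverse-coded value = 8 − response):
  item 14: 8 − 2 = 6
Completed scored items (15 of 16): 4, 5, 1, 6, 4, 2, 5, 1, 3, 3, 4, 3, 6, 6, 7; sum = 60.
Person mean = 60 / 15 ≈ 4.0000
Prorated total = (60 / 15) × 16 = 64.00 (to 2 dp)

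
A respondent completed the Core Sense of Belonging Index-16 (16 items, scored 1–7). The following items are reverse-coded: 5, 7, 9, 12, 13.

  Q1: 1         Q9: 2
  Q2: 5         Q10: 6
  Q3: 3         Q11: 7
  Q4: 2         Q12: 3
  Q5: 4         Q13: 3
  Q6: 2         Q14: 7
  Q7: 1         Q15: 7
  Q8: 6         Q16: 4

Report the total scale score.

Reverse-coded items (on a 1–7 scale, reversed = 8 − raw):
  item 5: 8 − 4 = 4
  item 7: 8 − 1 = 7
  item 9: 8 − 2 = 6
  item 12: 8 − 3 = 5
  item 13: 8 − 3 = 5
Scored items: 1, 5, 3, 2, 4, 2, 7, 6, 6, 6, 7, 5, 5, 7, 7, 4
Total = 1 + 5 + 3 + 2 + 4 + 2 + 7 + 6 + 6 + 6 + 7 + 5 + 5 + 7 + 7 + 4 = 77

77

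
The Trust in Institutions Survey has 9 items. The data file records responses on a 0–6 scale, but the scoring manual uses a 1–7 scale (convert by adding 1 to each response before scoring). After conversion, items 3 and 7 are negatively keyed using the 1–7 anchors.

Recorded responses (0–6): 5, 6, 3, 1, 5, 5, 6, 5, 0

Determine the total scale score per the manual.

39

Convert to 1–7: 6, 7, 4, 2, 6, 6, 7, 6, 1
Reverse-coded (reverse-coded value = 8 − response):
  item 3: 8 − 4 = 4
  item 7: 8 − 7 = 1
Scored: 6, 7, 4, 2, 6, 6, 1, 6, 1
Total = 39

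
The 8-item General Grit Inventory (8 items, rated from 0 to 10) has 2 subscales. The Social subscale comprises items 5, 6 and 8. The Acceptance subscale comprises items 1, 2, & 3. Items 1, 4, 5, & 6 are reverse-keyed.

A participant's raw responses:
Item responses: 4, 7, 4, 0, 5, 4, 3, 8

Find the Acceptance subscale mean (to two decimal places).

Acceptance items: 1, 2, 3.
Of these, item 1 is reverse-keyed; reverse-coded value = 10 − response.
  item 1: 10 − 4 = 6
  item 2: 7
  item 3: 4
Sum = 6 + 7 + 4 = 17
Mean = 17 / 3 = 5.67

5.67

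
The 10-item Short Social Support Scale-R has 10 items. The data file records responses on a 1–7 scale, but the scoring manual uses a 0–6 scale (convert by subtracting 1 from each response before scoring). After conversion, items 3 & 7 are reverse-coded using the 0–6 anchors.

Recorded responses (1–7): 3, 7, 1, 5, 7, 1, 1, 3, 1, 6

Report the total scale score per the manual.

Convert to 0–6: 2, 6, 0, 4, 6, 0, 0, 2, 0, 5
Reverse-coded (on a 0–6 scale, reversed = 6 − raw):
  item 3: 6 − 0 = 6
  item 7: 6 − 0 = 6
Scored: 2, 6, 6, 4, 6, 0, 6, 2, 0, 5
Total = 37

37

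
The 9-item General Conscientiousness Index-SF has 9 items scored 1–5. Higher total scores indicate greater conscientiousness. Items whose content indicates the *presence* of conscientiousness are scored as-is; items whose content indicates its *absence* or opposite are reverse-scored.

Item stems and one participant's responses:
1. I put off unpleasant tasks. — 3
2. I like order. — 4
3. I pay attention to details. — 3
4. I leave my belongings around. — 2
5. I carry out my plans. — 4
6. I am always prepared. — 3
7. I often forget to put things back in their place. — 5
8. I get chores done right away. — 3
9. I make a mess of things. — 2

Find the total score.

29

Items 1, 4, 7, 9 describe the absence/opposite of conscientiousness → reverse-score.
reverse-coded value = 6 − response.
  item 1: 6 − 3 = 3
  item 2: 4
  item 3: 3
  item 4: 6 − 2 = 4
  item 5: 4
  item 6: 3
  item 7: 6 − 5 = 1
  item 8: 3
  item 9: 6 − 2 = 4
Total = 3 + 4 + 3 + 4 + 4 + 3 + 1 + 3 + 4 = 29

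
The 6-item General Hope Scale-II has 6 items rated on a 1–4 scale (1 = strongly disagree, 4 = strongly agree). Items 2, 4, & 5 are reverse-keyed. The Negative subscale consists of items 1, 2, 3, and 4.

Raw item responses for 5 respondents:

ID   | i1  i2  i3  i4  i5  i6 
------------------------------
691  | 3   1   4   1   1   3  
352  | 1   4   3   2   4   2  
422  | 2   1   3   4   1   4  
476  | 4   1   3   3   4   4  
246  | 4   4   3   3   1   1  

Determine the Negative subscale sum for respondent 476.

Respondent 476 raw: 4, 1, 3, 3, 4, 4.
Negative items: 1, 2, 3, 4.
Reverse-coded (reverse-coded value = 5 − response):
  item 1: 4
  item 2: 5 − 1 = 4
  item 3: 3
  item 4: 5 − 3 = 2
Sum = 4 + 4 + 3 + 2 = 13

13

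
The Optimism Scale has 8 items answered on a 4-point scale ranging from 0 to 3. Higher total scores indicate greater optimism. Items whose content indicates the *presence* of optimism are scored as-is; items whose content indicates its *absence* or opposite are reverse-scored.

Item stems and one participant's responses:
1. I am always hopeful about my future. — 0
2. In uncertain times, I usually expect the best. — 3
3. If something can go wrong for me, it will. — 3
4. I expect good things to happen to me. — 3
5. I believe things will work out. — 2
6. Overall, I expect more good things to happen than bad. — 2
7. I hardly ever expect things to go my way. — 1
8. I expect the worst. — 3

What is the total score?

Items 3, 7, 8 describe the absence/opposite of optimism → reverse-score.
reversed = (0+3) − raw = 3 − raw.
  item 1: 0
  item 2: 3
  item 3: 3 − 3 = 0
  item 4: 3
  item 5: 2
  item 6: 2
  item 7: 3 − 1 = 2
  item 8: 3 − 3 = 0
Total = 0 + 3 + 0 + 3 + 2 + 2 + 2 + 0 = 12

12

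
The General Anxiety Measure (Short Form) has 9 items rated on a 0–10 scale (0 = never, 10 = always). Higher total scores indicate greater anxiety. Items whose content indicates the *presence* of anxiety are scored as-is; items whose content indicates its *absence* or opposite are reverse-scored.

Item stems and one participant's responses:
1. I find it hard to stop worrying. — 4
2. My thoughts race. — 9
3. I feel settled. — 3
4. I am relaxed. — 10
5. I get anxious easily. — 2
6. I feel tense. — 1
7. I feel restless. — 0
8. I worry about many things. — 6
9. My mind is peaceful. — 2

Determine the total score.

37

Items 3, 4, 9 describe the absence/opposite of anxiety → reverse-score.
reverse-coded value = 10 − response.
  item 1: 4
  item 2: 9
  item 3: 10 − 3 = 7
  item 4: 10 − 10 = 0
  item 5: 2
  item 6: 1
  item 7: 0
  item 8: 6
  item 9: 10 − 2 = 8
Total = 4 + 9 + 7 + 0 + 2 + 1 + 0 + 6 + 8 = 37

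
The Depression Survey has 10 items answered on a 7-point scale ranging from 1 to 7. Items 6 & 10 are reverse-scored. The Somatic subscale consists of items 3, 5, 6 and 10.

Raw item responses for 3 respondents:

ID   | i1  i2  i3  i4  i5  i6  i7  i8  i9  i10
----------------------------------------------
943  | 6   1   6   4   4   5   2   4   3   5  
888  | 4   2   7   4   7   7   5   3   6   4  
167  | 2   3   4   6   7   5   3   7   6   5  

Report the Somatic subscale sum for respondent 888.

Respondent 888 raw: 4, 2, 7, 4, 7, 7, 5, 3, 6, 4.
Somatic items: 3, 5, 6, 10.
Reverse-coded (on a 1–7 scale, reversed = 8 − raw):
  item 3: 7
  item 5: 7
  item 6: 8 − 7 = 1
  item 10: 8 − 4 = 4
Sum = 7 + 7 + 1 + 4 = 19

19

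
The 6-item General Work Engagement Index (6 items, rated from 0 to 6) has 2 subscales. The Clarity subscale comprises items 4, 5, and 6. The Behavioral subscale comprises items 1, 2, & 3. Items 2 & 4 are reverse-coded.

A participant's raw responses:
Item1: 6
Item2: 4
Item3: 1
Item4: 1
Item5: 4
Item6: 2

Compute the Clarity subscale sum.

11

Clarity items: 4, 5, 6.
Of these, item 4 is reverse-coded; on a 0–6 scale, reversed = 6 − raw.
  item 4: 6 − 1 = 5
  item 5: 4
  item 6: 2
Sum = 5 + 4 + 2 = 11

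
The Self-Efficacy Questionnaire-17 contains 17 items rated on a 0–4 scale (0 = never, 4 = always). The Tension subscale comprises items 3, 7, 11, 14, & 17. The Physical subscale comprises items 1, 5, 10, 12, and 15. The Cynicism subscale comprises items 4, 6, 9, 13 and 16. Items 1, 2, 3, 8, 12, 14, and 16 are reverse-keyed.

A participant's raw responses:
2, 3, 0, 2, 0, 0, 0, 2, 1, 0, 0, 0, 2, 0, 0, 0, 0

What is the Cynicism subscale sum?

Cynicism items: 4, 6, 9, 13, 16.
Of these, item 16 is reverse-keyed; reverse-coded value = 4 − response.
  item 4: 2
  item 6: 0
  item 9: 1
  item 13: 2
  item 16: 4 − 0 = 4
Sum = 2 + 0 + 1 + 2 + 4 = 9

9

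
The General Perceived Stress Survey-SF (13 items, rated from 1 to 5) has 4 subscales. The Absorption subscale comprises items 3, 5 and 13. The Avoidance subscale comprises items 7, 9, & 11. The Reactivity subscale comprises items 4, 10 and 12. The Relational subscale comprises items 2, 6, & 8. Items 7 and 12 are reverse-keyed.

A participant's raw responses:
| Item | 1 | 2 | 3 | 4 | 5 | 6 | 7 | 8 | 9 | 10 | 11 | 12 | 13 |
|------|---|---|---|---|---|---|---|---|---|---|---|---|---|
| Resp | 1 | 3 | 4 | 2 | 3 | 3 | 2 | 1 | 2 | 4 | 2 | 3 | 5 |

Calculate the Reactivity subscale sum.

9

Reactivity items: 4, 10, 12.
Of these, item 12 is reverse-keyed; on a 1–5 scale, reversed = 6 − raw.
  item 4: 2
  item 10: 4
  item 12: 6 − 3 = 3
Sum = 2 + 4 + 3 = 9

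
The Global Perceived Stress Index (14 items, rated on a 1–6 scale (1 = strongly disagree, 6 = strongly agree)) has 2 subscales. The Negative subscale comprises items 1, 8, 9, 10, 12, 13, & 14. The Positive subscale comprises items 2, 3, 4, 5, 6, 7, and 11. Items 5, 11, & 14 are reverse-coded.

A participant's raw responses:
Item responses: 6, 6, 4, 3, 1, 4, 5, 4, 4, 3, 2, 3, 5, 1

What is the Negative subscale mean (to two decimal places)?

Negative items: 1, 8, 9, 10, 12, 13, 14.
Of these, item 14 is reverse-coded; on a 1–6 scale, reversed = 7 − raw.
  item 1: 6
  item 8: 4
  item 9: 4
  item 10: 3
  item 12: 3
  item 13: 5
  item 14: 7 − 1 = 6
Sum = 6 + 4 + 4 + 3 + 3 + 5 + 6 = 31
Mean = 31 / 7 = 4.43

4.43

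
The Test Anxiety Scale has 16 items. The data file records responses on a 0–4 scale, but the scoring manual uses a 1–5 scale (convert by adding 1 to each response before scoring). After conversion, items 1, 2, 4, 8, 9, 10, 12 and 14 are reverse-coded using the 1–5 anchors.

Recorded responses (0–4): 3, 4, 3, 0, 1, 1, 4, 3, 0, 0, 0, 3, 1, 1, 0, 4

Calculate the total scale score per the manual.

48

Convert to 1–5: 4, 5, 4, 1, 2, 2, 5, 4, 1, 1, 1, 4, 2, 2, 1, 5
Reverse-coded (on a 1–5 scale, reversed = 6 − raw):
  item 1: 6 − 4 = 2
  item 2: 6 − 5 = 1
  item 4: 6 − 1 = 5
  item 8: 6 − 4 = 2
  item 9: 6 − 1 = 5
  item 10: 6 − 1 = 5
  item 12: 6 − 4 = 2
  item 14: 6 − 2 = 4
Scored: 2, 1, 4, 5, 2, 2, 5, 2, 5, 5, 1, 2, 2, 4, 1, 5
Total = 48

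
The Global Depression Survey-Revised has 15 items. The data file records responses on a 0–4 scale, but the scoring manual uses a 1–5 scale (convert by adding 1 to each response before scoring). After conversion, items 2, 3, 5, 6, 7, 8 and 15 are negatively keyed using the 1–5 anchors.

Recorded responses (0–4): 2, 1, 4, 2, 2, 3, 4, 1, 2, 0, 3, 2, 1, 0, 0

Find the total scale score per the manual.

Convert to 1–5: 3, 2, 5, 3, 3, 4, 5, 2, 3, 1, 4, 3, 2, 1, 1
Reverse-coded (reversed = (1+5) − raw = 6 − raw):
  item 2: 6 − 2 = 4
  item 3: 6 − 5 = 1
  item 5: 6 − 3 = 3
  item 6: 6 − 4 = 2
  item 7: 6 − 5 = 1
  item 8: 6 − 2 = 4
  item 15: 6 − 1 = 5
Scored: 3, 4, 1, 3, 3, 2, 1, 4, 3, 1, 4, 3, 2, 1, 5
Total = 40

40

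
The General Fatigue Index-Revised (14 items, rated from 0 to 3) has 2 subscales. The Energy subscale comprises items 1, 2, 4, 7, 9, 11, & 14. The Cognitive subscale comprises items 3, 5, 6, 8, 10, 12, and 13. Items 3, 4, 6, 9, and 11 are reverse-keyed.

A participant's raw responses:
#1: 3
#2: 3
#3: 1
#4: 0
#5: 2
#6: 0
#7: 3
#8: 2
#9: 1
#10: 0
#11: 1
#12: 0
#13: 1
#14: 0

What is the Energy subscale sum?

16

Energy items: 1, 2, 4, 7, 9, 11, 14.
Of these, items 4, 9, and 11 are reverse-keyed; reverse-coded value = 3 − response.
  item 1: 3
  item 2: 3
  item 4: 3 − 0 = 3
  item 7: 3
  item 9: 3 − 1 = 2
  item 11: 3 − 1 = 2
  item 14: 0
Sum = 3 + 3 + 3 + 3 + 2 + 2 + 0 = 16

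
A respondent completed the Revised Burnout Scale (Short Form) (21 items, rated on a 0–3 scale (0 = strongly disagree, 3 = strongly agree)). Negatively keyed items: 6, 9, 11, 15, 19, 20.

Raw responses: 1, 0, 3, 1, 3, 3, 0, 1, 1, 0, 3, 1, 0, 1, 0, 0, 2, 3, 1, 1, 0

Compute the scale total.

25

Reversing items 6, 9, 11, 15, 19 and 20 with 3 − raw:
Total = 1 + 0 + 3 + 1 + 3 + (3−3) + 0 + 1 + (3−1) + 0 + (3−3) + 1 + 0 + 1 + (3−0) + 0 + 2 + 3 + (3−1) + (3−1) + 0
      = 1 + 0 + 3 + 1 + 3 + 0 + 0 + 1 + 2 + 0 + 0 + 1 + 0 + 1 + 3 + 0 + 2 + 3 + 2 + 2 + 0 = 25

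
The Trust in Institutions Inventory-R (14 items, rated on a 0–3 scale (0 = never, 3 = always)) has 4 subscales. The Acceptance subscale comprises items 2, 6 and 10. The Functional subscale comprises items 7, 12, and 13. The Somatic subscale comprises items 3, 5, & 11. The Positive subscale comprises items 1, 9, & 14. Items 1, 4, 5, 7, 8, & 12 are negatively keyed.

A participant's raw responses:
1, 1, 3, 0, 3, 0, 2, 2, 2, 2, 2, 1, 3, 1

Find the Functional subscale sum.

6

Functional items: 7, 12, 13.
Of these, items 7 and 12 are negatively keyed; reverse-coded value = 3 − response.
  item 7: 3 − 2 = 1
  item 12: 3 − 1 = 2
  item 13: 3
Sum = 1 + 2 + 3 = 6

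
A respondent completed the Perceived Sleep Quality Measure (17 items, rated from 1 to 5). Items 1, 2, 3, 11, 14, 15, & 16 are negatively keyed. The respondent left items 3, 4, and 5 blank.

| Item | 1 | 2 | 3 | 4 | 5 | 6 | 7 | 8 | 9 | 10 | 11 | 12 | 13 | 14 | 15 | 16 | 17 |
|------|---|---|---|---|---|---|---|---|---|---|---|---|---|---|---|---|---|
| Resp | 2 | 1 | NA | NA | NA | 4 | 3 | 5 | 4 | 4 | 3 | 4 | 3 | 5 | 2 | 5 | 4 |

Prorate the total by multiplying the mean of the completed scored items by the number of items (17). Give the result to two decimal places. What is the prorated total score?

59.50

Reverse-coded (reversed = (1+5) − raw = 6 − raw):
  item 1: 6 − 2 = 4
  item 2: 6 − 1 = 5
  item 11: 6 − 3 = 3
  item 14: 6 − 5 = 1
  item 15: 6 − 2 = 4
  item 16: 6 − 5 = 1
Completed scored items (14 of 17): 4, 5, 4, 3, 5, 4, 4, 3, 4, 3, 1, 4, 1, 4; sum = 49.
Person mean = 49 / 14 ≈ 3.5000
Prorated total = (49 / 14) × 17 = 59.50 (to 2 dp)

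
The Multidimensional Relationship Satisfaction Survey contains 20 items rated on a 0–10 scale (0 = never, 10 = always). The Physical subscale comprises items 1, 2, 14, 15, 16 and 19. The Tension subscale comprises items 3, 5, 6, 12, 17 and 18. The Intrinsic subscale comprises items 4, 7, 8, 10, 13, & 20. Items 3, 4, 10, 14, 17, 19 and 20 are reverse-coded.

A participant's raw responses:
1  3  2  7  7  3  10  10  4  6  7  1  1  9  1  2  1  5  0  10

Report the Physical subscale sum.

Physical items: 1, 2, 14, 15, 16, 19.
Of these, items 14 & 19 are reverse-coded; on a 0–10 scale, reversed = 10 − raw.
  item 1: 1
  item 2: 3
  item 14: 10 − 9 = 1
  item 15: 1
  item 16: 2
  item 19: 10 − 0 = 10
Sum = 1 + 3 + 1 + 1 + 2 + 10 = 18

18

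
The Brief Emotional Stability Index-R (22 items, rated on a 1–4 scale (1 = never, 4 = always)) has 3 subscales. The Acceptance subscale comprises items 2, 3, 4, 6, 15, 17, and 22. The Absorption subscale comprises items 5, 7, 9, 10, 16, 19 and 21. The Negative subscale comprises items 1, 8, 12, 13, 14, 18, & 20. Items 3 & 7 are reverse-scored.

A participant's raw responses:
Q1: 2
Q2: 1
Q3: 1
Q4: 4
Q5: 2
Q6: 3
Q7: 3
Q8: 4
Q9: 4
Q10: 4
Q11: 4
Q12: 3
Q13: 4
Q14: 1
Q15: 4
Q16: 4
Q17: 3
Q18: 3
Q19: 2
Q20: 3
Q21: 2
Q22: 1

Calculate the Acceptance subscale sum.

Acceptance items: 2, 3, 4, 6, 15, 17, 22.
Of these, item 3 is reverse-scored; reversed = (1+4) − raw = 5 − raw.
  item 2: 1
  item 3: 5 − 1 = 4
  item 4: 4
  item 6: 3
  item 15: 4
  item 17: 3
  item 22: 1
Sum = 1 + 4 + 4 + 3 + 4 + 3 + 1 = 20

20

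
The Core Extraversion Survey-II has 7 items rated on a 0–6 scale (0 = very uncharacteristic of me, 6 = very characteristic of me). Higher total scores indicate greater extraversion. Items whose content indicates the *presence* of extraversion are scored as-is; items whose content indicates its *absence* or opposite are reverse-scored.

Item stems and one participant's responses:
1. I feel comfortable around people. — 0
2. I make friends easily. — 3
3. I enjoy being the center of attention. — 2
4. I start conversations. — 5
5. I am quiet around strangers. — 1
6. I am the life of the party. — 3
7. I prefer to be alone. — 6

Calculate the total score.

Items 5, 7 describe the absence/opposite of extraversion → reverse-score.
reverse-coded value = 6 − response.
  item 1: 0
  item 2: 3
  item 3: 2
  item 4: 5
  item 5: 6 − 1 = 5
  item 6: 3
  item 7: 6 − 6 = 0
Total = 0 + 3 + 2 + 5 + 5 + 3 + 0 = 18

18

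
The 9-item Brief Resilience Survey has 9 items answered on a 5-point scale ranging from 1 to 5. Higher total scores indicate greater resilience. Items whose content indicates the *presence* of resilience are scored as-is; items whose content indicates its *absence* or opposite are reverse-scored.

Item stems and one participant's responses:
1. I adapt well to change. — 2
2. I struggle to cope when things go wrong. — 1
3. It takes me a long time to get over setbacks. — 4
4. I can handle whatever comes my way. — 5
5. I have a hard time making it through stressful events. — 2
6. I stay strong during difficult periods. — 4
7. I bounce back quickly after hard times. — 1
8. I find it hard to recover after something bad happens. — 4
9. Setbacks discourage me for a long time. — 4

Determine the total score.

27

Items 2, 3, 5, 8, 9 describe the absence/opposite of resilience → reverse-score.
reverse-coded value = 6 − response.
  item 1: 2
  item 2: 6 − 1 = 5
  item 3: 6 − 4 = 2
  item 4: 5
  item 5: 6 − 2 = 4
  item 6: 4
  item 7: 1
  item 8: 6 − 4 = 2
  item 9: 6 − 4 = 2
Total = 2 + 5 + 2 + 5 + 4 + 4 + 1 + 2 + 2 = 27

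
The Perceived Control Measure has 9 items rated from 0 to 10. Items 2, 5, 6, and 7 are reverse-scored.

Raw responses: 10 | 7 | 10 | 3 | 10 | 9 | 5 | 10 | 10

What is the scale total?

Raw sum = 74. Reverse-scored items: 2, 5, 6, 7; their raw sum = 31.
Each reversal replaces raw with 10 − raw, changing the total by 10 − 2·raw per item.
Total = 74 + 4·10 − 2·31 = 74 + 40 − 62 = 52

52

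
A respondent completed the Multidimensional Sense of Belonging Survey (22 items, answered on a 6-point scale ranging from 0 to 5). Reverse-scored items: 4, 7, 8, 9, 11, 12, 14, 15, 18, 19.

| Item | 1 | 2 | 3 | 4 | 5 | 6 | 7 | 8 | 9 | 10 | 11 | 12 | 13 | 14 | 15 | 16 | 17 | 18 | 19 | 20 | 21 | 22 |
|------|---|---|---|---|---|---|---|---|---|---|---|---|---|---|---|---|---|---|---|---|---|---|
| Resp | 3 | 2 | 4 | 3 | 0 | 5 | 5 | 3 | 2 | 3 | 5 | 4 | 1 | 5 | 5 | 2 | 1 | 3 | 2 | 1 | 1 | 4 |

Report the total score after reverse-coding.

40

Reverse-coded items (on a 0–5 scale, reversed = 5 − raw):
  item 4: 5 − 3 = 2
  item 7: 5 − 5 = 0
  item 8: 5 − 3 = 2
  item 9: 5 − 2 = 3
  item 11: 5 − 5 = 0
  item 12: 5 − 4 = 1
  item 14: 5 − 5 = 0
  item 15: 5 − 5 = 0
  item 18: 5 − 3 = 2
  item 19: 5 − 2 = 3
Scored responses: 3, 2, 4, 2, 0, 5, 0, 2, 3, 3, 0, 1, 1, 0, 0, 2, 1, 2, 3, 1, 1, 4
Total = 3 + 2 + 4 + 2 + 0 + 5 + 0 + 2 + 3 + 3 + 0 + 1 + 1 + 0 + 0 + 2 + 1 + 2 + 3 + 1 + 1 + 4 = 40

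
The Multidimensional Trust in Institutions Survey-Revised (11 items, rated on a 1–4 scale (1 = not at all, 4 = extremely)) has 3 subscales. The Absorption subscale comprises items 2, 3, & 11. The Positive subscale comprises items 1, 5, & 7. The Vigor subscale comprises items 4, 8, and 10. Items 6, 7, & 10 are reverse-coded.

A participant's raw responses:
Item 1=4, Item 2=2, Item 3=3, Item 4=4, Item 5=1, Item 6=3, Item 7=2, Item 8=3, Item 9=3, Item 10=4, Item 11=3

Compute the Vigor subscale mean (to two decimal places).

2.67

Vigor items: 4, 8, 10.
Of these, item 10 is reverse-coded; reversed = (1+4) − raw = 5 − raw.
  item 4: 4
  item 8: 3
  item 10: 5 − 4 = 1
Sum = 4 + 3 + 1 = 8
Mean = 8 / 3 = 2.67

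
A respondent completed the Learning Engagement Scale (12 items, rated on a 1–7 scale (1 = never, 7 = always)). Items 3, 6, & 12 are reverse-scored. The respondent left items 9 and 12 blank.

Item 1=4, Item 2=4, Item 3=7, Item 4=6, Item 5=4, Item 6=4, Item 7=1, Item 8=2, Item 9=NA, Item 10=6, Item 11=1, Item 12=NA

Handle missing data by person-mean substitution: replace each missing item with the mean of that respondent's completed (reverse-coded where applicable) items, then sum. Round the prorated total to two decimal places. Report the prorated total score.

Reverse-coded (on a 1–7 scale, reversed = 8 − raw):
  item 3: 8 − 7 = 1
  item 6: 8 − 4 = 4
Completed scored items (10 of 12): 4, 4, 1, 6, 4, 4, 1, 2, 6, 1; sum = 33.
Person mean = 33 / 10 ≈ 3.3000
Prorated total = (33 / 10) × 12 = 39.60 (to 2 dp)

39.60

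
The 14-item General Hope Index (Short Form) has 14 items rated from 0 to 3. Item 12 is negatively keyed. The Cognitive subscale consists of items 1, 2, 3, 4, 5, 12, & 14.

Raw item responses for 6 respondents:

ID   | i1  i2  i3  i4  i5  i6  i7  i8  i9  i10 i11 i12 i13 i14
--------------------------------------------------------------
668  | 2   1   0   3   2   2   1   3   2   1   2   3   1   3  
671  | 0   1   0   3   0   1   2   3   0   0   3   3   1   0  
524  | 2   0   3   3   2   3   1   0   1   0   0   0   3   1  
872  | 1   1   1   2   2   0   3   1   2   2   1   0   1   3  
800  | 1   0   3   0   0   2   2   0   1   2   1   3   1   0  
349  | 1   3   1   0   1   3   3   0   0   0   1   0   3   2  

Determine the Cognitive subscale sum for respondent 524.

Respondent 524 raw: 2, 0, 3, 3, 2, 3, 1, 0, 1, 0, 0, 0, 3, 1.
Cognitive items: 1, 2, 3, 4, 5, 12, 14.
Reverse-coded (on a 0–3 scale, reversed = 3 − raw):
  item 1: 2
  item 2: 0
  item 3: 3
  item 4: 3
  item 5: 2
  item 12: 3 − 0 = 3
  item 14: 1
Sum = 2 + 0 + 3 + 3 + 2 + 3 + 1 = 14

14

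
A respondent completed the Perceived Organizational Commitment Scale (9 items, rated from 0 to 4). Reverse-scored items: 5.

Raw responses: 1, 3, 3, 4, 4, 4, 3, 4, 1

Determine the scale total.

Raw sum = 27. Reverse-scored items: 5; their raw sum = 4.
Each reversal replaces raw with 4 − raw, changing the total by 4 − 2·raw per item.
Total = 27 + 1·4 − 2·4 = 27 + 4 − 8 = 23

23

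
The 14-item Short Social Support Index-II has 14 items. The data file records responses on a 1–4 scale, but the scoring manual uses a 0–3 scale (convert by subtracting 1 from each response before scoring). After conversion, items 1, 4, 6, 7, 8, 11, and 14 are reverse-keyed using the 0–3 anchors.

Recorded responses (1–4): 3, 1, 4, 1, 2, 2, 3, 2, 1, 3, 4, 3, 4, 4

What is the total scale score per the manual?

Convert to 0–3: 2, 0, 3, 0, 1, 1, 2, 1, 0, 2, 3, 2, 3, 3
Reverse-coded (on a 0–3 scale, reversed = 3 − raw):
  item 1: 3 − 2 = 1
  item 4: 3 − 0 = 3
  item 6: 3 − 1 = 2
  item 7: 3 − 2 = 1
  item 8: 3 − 1 = 2
  item 11: 3 − 3 = 0
  item 14: 3 − 3 = 0
Scored: 1, 0, 3, 3, 1, 2, 1, 2, 0, 2, 0, 2, 3, 0
Total = 20

20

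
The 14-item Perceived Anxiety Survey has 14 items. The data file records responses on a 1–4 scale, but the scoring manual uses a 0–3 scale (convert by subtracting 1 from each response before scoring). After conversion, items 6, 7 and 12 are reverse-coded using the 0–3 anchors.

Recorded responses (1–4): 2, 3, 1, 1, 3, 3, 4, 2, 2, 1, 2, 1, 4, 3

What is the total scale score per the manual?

17

Convert to 0–3: 1, 2, 0, 0, 2, 2, 3, 1, 1, 0, 1, 0, 3, 2
Reverse-coded (reverse-coded value = 3 − response):
  item 6: 3 − 2 = 1
  item 7: 3 − 3 = 0
  item 12: 3 − 0 = 3
Scored: 1, 2, 0, 0, 2, 1, 0, 1, 1, 0, 1, 3, 3, 2
Total = 17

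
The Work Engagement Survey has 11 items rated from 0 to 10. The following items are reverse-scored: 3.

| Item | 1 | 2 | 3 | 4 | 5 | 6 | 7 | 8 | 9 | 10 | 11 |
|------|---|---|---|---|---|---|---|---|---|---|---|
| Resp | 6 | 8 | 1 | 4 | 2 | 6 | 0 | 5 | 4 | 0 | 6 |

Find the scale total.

Apply reverse scoring (reversed = (0+10) − raw = 10 − raw):
  item 3: 10 − 1 = 9
Scored items: 6, 8, 9, 4, 2, 6, 0, 5, 4, 0, 6
Total = 6 + 8 + 9 + 4 + 2 + 6 + 0 + 5 + 4 + 0 + 6 = 50

50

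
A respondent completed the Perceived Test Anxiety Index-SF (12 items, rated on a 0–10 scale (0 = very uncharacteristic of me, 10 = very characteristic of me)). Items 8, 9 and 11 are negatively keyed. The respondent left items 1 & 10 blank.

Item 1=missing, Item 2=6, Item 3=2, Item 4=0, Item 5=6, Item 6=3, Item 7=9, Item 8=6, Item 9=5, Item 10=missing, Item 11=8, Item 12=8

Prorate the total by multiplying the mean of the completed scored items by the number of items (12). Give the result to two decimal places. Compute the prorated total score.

Reverse-coded (reverse-coded value = 10 − response):
  item 8: 10 − 6 = 4
  item 9: 10 − 5 = 5
  item 11: 10 − 8 = 2
Completed scored items (10 of 12): 6, 2, 0, 6, 3, 9, 4, 5, 2, 8; sum = 45.
Person mean = 45 / 10 ≈ 4.5000
Prorated total = (45 / 10) × 12 = 54.00 (to 2 dp)

54.00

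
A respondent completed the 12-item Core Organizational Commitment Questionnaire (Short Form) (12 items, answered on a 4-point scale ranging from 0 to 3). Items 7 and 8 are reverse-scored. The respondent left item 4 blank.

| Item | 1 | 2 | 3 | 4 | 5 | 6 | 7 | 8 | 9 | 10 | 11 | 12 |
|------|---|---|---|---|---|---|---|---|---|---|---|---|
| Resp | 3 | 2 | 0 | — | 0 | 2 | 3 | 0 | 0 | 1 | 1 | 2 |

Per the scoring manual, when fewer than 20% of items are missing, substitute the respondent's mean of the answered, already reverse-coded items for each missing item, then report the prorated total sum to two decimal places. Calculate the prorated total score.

15.27

Reverse-coded (reverse-coded value = 3 − response):
  item 7: 3 − 3 = 0
  item 8: 3 − 0 = 3
Completed scored items (11 of 12): 3, 2, 0, 0, 2, 0, 3, 0, 1, 1, 2; sum = 14.
Person mean = 14 / 11 ≈ 1.2727
Prorated total = (14 / 11) × 12 = 15.27 (to 2 dp)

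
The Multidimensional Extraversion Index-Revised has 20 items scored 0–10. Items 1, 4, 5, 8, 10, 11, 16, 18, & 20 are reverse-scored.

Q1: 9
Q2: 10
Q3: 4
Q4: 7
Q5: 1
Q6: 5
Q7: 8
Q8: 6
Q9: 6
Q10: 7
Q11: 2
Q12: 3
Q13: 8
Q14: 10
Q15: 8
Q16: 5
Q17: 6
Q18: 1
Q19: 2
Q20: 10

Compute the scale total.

112

Reverse-coded items (on a 0–10 scale, reversed = 10 − raw):
  item 1: 10 − 9 = 1
  item 4: 10 − 7 = 3
  item 5: 10 − 1 = 9
  item 8: 10 − 6 = 4
  item 10: 10 − 7 = 3
  item 11: 10 − 2 = 8
  item 16: 10 − 5 = 5
  item 18: 10 − 1 = 9
  item 20: 10 − 10 = 0
Scored responses: 1, 10, 4, 3, 9, 5, 8, 4, 6, 3, 8, 3, 8, 10, 8, 5, 6, 9, 2, 0
Total = 1 + 10 + 4 + 3 + 9 + 5 + 8 + 4 + 6 + 3 + 8 + 3 + 8 + 10 + 8 + 5 + 6 + 9 + 2 + 0 = 112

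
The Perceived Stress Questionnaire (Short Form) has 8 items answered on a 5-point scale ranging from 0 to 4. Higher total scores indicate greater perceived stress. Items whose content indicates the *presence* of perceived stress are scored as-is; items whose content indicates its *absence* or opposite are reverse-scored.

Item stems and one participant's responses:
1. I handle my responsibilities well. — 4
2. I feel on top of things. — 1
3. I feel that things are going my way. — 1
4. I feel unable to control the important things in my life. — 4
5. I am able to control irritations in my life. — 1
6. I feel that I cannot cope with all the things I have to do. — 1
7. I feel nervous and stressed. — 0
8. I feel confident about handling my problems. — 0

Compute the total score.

Items 1, 2, 3, 5, 8 describe the absence/opposite of perceived stress → reverse-score.
on a 0–4 scale, reversed = 4 − raw.
  item 1: 4 − 4 = 0
  item 2: 4 − 1 = 3
  item 3: 4 − 1 = 3
  item 4: 4
  item 5: 4 − 1 = 3
  item 6: 1
  item 7: 0
  item 8: 4 − 0 = 4
Total = 0 + 3 + 3 + 4 + 3 + 1 + 0 + 4 = 18

18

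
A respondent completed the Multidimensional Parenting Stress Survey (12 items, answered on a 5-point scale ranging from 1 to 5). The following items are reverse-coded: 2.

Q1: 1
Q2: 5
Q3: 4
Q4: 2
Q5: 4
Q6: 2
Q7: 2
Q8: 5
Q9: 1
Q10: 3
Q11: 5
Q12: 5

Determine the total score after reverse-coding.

Raw sum = 39. Reverse-coded items: 2; their raw sum = 5.
Each reversal replaces raw with 6 − raw, changing the total by 6 − 2·raw per item.
Total = 39 + 1·6 − 2·5 = 39 + 6 − 10 = 35

35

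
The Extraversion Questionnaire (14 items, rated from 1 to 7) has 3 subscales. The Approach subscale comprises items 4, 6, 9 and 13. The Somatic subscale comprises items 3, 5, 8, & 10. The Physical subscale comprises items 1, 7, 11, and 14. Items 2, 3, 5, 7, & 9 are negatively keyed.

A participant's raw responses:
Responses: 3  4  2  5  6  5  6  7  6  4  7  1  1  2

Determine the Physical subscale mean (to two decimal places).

Physical items: 1, 7, 11, 14.
Of these, item 7 is negatively keyed; reverse-coded value = 8 − response.
  item 1: 3
  item 7: 8 − 6 = 2
  item 11: 7
  item 14: 2
Sum = 3 + 2 + 7 + 2 = 14
Mean = 14 / 4 = 3.50

3.50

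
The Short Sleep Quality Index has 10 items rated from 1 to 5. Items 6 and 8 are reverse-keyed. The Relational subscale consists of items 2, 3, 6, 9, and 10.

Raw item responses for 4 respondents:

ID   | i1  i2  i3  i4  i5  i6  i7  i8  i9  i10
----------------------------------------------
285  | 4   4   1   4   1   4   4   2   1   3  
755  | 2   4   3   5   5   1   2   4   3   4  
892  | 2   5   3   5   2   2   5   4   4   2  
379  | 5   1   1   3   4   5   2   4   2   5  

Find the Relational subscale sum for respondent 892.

18

Respondent 892 raw: 2, 5, 3, 5, 2, 2, 5, 4, 4, 2.
Relational items: 2, 3, 6, 9, 10.
Reverse-coded (reversed = (1+5) − raw = 6 − raw):
  item 2: 5
  item 3: 3
  item 6: 6 − 2 = 4
  item 9: 4
  item 10: 2
Sum = 5 + 3 + 4 + 4 + 2 = 18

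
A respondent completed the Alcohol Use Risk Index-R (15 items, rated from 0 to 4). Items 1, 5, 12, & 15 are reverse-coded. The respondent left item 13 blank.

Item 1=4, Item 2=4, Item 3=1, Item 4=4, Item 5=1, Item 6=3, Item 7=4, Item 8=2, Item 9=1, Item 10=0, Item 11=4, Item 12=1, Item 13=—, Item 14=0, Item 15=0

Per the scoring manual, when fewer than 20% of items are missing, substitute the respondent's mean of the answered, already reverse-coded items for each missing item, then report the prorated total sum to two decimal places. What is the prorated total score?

Reverse-coded (reversed = (0+4) − raw = 4 − raw):
  item 1: 4 − 4 = 0
  item 5: 4 − 1 = 3
  item 12: 4 − 1 = 3
  item 15: 4 − 0 = 4
Completed scored items (14 of 15): 0, 4, 1, 4, 3, 3, 4, 2, 1, 0, 4, 3, 0, 4; sum = 33.
Person mean = 33 / 14 ≈ 2.3571
Prorated total = (33 / 14) × 15 = 35.36 (to 2 dp)

35.36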